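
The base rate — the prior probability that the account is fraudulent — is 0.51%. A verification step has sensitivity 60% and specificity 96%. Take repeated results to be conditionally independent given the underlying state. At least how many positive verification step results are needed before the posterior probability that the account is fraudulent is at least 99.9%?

Prior odds = 0.0051/0.9949 = 51/9949.
False-positive rate = 1 − 0.96 = 0.04; likelihood ratio of a positive = 0.6/0.04 = 15.
Target odds: 0.999 ÷ 0.001 = 999.
Need (51/9949) × 15ⁿ ≥ 999, i.e. 15ⁿ ≥ 3313017/17.
15⁴ = 50625 falls short of 3313017/17 but 15⁵ = 759375 reaches it, so n = 5.

5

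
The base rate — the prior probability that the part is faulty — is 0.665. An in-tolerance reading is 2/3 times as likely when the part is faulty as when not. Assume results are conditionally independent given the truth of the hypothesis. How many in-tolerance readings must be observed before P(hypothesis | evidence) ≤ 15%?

Prior odds: 0.665 ÷ 0.335 = 133/67.
Likelihood ratio per in-tolerance reading = 2/3.
Target posterior odds = 0.15/0.85 = 3/17.
Require (2/3)ⁿ ≤ 3/17 ÷ (133/67) = 201/2261.
(2/3)⁵ = 32/243 is still above 201/2261 but (2/3)⁶ = 64/729 is at or below it, so n = 6.

6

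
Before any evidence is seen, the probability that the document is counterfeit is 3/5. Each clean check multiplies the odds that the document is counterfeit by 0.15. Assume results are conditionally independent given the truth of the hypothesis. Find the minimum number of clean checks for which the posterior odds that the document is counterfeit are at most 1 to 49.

Prior odds = 0.6/0.4 = 1.5.
Likelihood ratio per clean check = 0.15.
Target odds = 1/49.
Require 0.15ⁿ ≤ 1/49 ÷ 1.5 = 2/147.
0.15² = 0.0225 is still above 2/147 but 0.15³ = 0.003375 is at or below it, so n = 3.

3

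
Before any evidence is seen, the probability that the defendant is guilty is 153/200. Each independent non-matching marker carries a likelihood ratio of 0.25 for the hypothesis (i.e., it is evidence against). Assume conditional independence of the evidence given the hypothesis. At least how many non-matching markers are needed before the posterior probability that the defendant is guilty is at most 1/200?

Prior odds = 0.765/0.235 = 153/47.
Likelihood ratio per non-matching marker = 0.25.
Target posterior odds = 0.005/0.995 = 1/199.
Need (153/47) × 0.25ⁿ ≤ 1/199, i.e. 0.25ⁿ ≤ 47/30447.
0.25⁴ = 0.00390625 is still above 47/30447 but 0.25⁵ = 1/1024 is at or below it, so n = 5.

5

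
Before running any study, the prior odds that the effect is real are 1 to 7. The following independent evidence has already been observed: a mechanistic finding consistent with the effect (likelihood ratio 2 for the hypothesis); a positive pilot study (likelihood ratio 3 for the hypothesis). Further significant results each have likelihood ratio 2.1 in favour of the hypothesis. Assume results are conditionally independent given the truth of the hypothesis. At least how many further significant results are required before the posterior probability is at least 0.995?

8

Prior odds = 1/7.
Combined Bayes factor of the evidence already in hand = 2 × 3 = 6.
Odds after that evidence = (1/7) × 6 = 6/7.
Target odds = 0.995/0.005 = 199.
Need 2.1ⁿ ≥ 199 ÷ (6/7) = 1393/6.
2.1⁷ ≈180.109 falls short of 1393/6 but 2.1⁸ ≈378.229 reaches it, so n = 8.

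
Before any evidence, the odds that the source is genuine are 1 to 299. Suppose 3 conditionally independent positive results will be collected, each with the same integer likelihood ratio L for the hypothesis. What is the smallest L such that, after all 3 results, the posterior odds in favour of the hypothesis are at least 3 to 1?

10

Prior odds = 1/299.
Target odds = 3.
Need L³ ≥ 3 ÷ (1/299) = 897.
9³ = 729 < 897 ≤ 1000 = 10³, so L = 10.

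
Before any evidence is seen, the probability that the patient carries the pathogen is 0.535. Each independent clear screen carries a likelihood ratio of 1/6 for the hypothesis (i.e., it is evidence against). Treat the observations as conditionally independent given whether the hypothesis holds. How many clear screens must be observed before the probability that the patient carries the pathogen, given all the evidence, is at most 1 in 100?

Prior odds = 0.535/0.465 = 107/93.
Likelihood ratio per clear screen = 1/6.
Target odds: 0.01 ÷ 0.99 = 1/99.
Need (107/93) × (1/6)ⁿ ≤ 1/99, i.e. (1/6)ⁿ ≤ 31/3531.
(1/6)² = 1/36 is still above 31/3531 but (1/6)³ = 1/216 is at or below it, so n = 3.

3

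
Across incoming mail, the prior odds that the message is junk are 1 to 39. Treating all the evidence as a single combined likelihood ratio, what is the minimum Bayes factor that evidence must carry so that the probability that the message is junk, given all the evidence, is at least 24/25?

936

Prior odds = 1/39.
Target odds = 0.96/0.04 = 24.
Required Bayes factor = 24 ÷ (1/39) = 936.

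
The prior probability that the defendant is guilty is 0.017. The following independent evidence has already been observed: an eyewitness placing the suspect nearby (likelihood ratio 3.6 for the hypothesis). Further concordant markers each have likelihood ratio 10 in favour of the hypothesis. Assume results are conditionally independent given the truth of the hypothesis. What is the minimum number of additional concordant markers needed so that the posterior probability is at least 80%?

2

Prior odds = 0.017/0.983 = 17/983.
Bayes factor of the evidence already in hand = 3.6.
Odds after that evidence = (17/983) × 3.6 = 306/4915.
Target odds = 0.8/0.2 = 4.
Need 10ⁿ ≥ 4 ÷ (306/4915) = 9830/153.
10¹ = 10 falls short of 9830/153 but 10² = 100 reaches it, so n = 2.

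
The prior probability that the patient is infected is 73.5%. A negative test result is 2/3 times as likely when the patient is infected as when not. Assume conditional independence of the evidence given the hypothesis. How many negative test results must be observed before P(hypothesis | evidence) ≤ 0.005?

16

Prior odds: 0.735 ÷ 0.265 = 147/53.
Likelihood ratio per negative test result = 2/3.
Target odds: 0.005 ÷ 0.995 = 1/199.
Require (2/3)ⁿ ≤ 1/199 ÷ (147/53) = 53/29253.
(2/3)¹⁵ = 32768/14348907 is still above 53/29253 but (2/3)¹⁶ = 65536/43046721 is at or below it, so n = 16.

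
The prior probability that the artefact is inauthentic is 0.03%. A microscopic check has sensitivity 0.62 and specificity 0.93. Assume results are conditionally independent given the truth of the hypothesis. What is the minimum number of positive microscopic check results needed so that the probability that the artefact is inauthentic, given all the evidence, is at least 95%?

6

Prior odds: 0.0003 ÷ 0.9997 = 3/9997.
False-positive rate = 1 − 0.93 = 0.07; likelihood ratio of a positive = 0.62/0.07 = 62/7.
Target posterior odds = 0.95/0.05 = 19.
Need (3/9997) × (62/7)ⁿ ≥ 19, i.e. (62/7)ⁿ ≥ 189943/3.
(62/7)⁵ = 916132832/16807 falls short of 189943/3 but (62/7)⁶ ≈482794 reaches it, so n = 6.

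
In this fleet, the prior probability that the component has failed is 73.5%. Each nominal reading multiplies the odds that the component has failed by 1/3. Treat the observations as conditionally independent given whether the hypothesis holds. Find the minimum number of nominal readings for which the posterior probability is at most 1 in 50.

5

Prior odds = 0.735/0.265 = 147/53.
Likelihood ratio per nominal reading = 1/3.
Target odds: 0.02 ÷ 0.98 = 1/49.
Need (147/53) × (1/3)ⁿ ≤ 1/49, i.e. (1/3)ⁿ ≤ 53/7203.
(1/3)⁴ = 1/81 is still above 53/7203 but (1/3)⁵ = 1/243 is at or below it, so n = 5.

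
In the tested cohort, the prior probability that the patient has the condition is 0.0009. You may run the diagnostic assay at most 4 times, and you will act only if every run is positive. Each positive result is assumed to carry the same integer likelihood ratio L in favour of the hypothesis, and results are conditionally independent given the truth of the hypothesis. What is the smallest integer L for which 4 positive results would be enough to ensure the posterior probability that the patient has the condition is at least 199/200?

Prior odds = 0.0009/0.9991 = 9/9991.
Target odds = 0.995/0.005 = 199.
Need L⁴ ≥ 199 ÷ (9/9991) = 1988209/9.
21⁴ = 194481 < 1988209/9 ≤ 234256 = 22⁴, so L = 22.

22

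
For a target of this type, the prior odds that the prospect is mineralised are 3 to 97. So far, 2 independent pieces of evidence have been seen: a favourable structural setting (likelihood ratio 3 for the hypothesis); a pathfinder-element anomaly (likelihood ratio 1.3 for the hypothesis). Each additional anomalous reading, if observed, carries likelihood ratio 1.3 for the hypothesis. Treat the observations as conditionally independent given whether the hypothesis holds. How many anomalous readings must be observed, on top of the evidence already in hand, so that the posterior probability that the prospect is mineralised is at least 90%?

Prior odds = 3/97.
Combined Bayes factor of the evidence already in hand = 3 × 1.3 = 3.9.
Odds after that evidence = (3/97) × 3.9 = 117/970.
Target odds = 0.9/0.1 = 9.
Need 1.3ⁿ ≥ 9 ÷ (117/970) = 970/13.
1.3¹⁶ ≈66.5417 falls short of 970/13 but 1.3¹⁷ ≈86.5042 reaches it, so n = 17.

17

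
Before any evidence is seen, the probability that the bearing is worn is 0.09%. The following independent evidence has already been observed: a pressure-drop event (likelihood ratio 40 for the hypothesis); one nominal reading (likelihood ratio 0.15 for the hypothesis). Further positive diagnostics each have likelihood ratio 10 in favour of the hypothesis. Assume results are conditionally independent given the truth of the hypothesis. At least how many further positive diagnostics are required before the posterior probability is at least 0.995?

Prior odds = 0.0009/0.9991 = 9/9991.
Combined Bayes factor of the evidence already in hand = 40 × 0.15 = 6.
Odds after that evidence = (9/9991) × 6 = 54/9991.
Target odds = 0.995/0.005 = 199.
Need 10ⁿ ≥ 199 ÷ (54/9991) = 1988209/54.
10⁴ = 10000 falls short of 1988209/54 but 10⁵ = 100000 reaches it, so n = 5.

5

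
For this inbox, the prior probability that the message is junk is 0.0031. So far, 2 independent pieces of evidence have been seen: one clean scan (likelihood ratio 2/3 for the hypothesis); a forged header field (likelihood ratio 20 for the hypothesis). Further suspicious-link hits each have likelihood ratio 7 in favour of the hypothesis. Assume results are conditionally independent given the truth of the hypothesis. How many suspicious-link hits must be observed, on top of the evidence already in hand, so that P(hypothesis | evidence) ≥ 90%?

3

Prior odds = 0.0031/0.9969 = 31/9969.
Combined Bayes factor of the evidence already in hand = (2/3) × 20 = 40/3.
Odds after that evidence = (31/9969) × 40/3 = 1240/29907.
Target odds = 0.9/0.1 = 9.
Need 7ⁿ ≥ 9 ÷ (1240/29907) = 269163/1240.
7² = 49 falls short of 269163/1240 but 7³ = 343 reaches it, so n = 3.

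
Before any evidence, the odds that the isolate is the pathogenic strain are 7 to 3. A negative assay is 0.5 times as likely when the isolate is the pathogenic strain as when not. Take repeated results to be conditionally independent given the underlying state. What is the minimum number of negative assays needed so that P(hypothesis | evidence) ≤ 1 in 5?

Prior odds = 7/3.
Likelihood ratio per negative assay = 0.5.
Target posterior odds = 0.2/0.8 = 0.25.
Require 0.5ⁿ ≤ 0.25 ÷ (7/3) = 3/28.
0.5³ = 0.125 is still above 3/28 but 0.5⁴ = 0.0625 is at or below it, so n = 4.

4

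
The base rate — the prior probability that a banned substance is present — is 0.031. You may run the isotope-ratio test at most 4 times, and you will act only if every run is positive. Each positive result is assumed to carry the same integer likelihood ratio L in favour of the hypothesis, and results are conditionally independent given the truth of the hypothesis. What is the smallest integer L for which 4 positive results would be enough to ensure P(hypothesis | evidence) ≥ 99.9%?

Prior odds = 0.031/0.969 = 31/969.
Target odds = 0.999/0.001 = 999.
Need L⁴ ≥ 999 ÷ (31/969) = 968031/31.
13⁴ = 28561 < 968031/31 ≤ 38416 = 14⁴, so L = 14.

14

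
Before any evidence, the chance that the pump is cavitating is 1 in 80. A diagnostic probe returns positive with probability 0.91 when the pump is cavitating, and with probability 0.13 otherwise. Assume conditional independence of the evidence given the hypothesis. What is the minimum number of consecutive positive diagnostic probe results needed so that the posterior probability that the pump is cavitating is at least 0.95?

4

Prior odds: 0.0125 ÷ 0.9875 = 1/79.
Likelihood ratio of a positive result = 0.91/0.13 = 7.
Target posterior odds = 0.95/0.05 = 19.
Require 7ⁿ ≥ 19 ÷ (1/79) = 1501.
7³ = 343 falls short of 1501 but 7⁴ = 2401 reaches it, so n = 4.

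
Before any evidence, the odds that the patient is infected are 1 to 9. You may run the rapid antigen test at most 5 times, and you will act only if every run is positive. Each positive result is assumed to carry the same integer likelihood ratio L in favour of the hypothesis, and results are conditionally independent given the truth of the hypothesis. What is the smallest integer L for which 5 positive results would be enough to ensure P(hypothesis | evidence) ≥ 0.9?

3

Prior odds = 1/9.
Target odds = 0.9/0.1 = 9.
Need L⁵ ≥ 9 ÷ (1/9) = 81.
2⁵ = 32 < 81 ≤ 243 = 3⁵, so L = 3.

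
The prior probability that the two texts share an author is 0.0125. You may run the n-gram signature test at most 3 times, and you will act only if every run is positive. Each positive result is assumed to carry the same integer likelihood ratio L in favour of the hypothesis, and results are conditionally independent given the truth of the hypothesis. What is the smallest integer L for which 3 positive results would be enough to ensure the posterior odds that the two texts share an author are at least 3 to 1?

7

Prior odds = 0.0125/0.9875 = 1/79.
Target odds = 3.
Need L³ ≥ 3 ÷ (1/79) = 237.
6³ = 216 < 237 ≤ 343 = 7³, so L = 7.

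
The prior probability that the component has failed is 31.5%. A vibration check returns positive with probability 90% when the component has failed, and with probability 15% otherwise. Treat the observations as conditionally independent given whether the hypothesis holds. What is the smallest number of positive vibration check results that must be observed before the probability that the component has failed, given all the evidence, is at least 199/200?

Prior odds: 0.315 ÷ 0.685 = 63/137.
Likelihood ratio of a positive result = 0.9/0.15 = 6.
Target posterior odds = 0.995/0.005 = 199.
Require 6ⁿ ≥ 199 ÷ (63/137) = 27263/63.
6³ = 216 falls short of 27263/63 but 6⁴ = 1296 reaches it, so n = 4.

4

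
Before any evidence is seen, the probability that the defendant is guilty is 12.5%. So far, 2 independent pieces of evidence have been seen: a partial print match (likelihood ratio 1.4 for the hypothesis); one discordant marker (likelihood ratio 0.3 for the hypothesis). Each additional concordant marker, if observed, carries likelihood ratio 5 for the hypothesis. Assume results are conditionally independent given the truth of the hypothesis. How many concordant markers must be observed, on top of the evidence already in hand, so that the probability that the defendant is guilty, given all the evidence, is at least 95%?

4

Prior odds = 0.125/0.875 = 1/7.
Combined Bayes factor of the evidence already in hand = 1.4 × 0.3 = 0.42.
Odds after that evidence = (1/7) × 0.42 = 0.06.
Target odds = 0.95/0.05 = 19.
Need 5ⁿ ≥ 19 ÷ 0.06 = 950/3.
5³ = 125 falls short of 950/3 but 5⁴ = 625 reaches it, so n = 4.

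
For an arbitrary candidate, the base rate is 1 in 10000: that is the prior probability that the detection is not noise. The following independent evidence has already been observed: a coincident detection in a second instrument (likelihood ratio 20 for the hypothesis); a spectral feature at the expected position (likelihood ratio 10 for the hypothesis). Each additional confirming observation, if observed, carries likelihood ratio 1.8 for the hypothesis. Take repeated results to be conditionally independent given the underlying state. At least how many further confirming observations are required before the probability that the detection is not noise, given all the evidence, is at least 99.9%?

19

Prior odds = 0.0001/0.9999 = 1/9999.
Combined Bayes factor of the evidence already in hand = 20 × 10 = 200.
Odds after that evidence = (1/9999) × 200 = 200/9999.
Target odds = 0.999/0.001 = 999.
Need 1.8ⁿ ≥ 999 ÷ (200/9999) = 49945.005.
1.8¹⁸ ≈39346.4 falls short of 49945.005 but 1.8¹⁹ ≈70823.5 reaches it, so n = 19.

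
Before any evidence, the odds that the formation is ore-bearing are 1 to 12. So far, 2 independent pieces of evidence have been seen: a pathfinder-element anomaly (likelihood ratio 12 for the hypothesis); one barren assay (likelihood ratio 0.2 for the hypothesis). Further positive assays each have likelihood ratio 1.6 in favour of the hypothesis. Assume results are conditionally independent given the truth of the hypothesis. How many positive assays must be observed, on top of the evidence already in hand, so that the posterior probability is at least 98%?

12

Prior odds = 1/12.
Combined Bayes factor of the evidence already in hand = 12 × 0.2 = 2.4.
Odds after that evidence = (1/12) × 2.4 = 0.2.
Target odds = 0.98/0.02 = 49.
Need 1.6ⁿ ≥ 49 ÷ 0.2 = 245.
1.6¹¹ ≈175.922 falls short of 245 but 1.6¹² ≈281.475 reaches it, so n = 12.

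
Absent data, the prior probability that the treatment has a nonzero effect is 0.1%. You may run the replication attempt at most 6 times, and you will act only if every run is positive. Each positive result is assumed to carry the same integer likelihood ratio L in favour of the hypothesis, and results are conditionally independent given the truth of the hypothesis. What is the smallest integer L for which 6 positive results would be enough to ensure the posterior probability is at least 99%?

7

Prior odds = 0.001/0.999 = 1/999.
Target odds = 0.99/0.01 = 99.
Need L⁶ ≥ 99 ÷ (1/999) = 98901.
6⁶ = 46656 < 98901 ≤ 117649 = 7⁶, so L = 7.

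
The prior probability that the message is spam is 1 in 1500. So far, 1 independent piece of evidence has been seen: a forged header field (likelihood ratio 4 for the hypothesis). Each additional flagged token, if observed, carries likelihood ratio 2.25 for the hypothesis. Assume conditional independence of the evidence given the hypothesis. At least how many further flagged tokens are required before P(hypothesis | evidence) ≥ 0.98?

13

Prior odds = (1/1500)/(1499/1500) = 1/1499.
Bayes factor of the evidence already in hand = 4.
Odds after that evidence = (1/1499) × 4 = 4/1499.
Target odds = 0.98/0.02 = 49.
Need 2.25ⁿ ≥ 49 ÷ (4/1499) = 18362.75.
2.25¹² ≈16834.1 falls short of 18362.75 but 2.25¹³ ≈37876.8 reaches it, so n = 13.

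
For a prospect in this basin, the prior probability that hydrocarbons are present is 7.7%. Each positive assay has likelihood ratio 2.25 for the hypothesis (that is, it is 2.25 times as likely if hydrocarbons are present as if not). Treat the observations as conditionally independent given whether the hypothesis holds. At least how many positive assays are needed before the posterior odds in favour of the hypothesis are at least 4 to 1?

5

Prior odds: 0.077 ÷ 0.923 = 77/923.
Likelihood ratio per positive assay = 2.25.
Target odds = 4.
Require 2.25ⁿ ≥ 4 ÷ (77/923) = 3692/77.
2.25⁴ = 25.62890625 falls short of 3692/77 but 2.25⁵ = 59049/1024 reaches it, so n = 5.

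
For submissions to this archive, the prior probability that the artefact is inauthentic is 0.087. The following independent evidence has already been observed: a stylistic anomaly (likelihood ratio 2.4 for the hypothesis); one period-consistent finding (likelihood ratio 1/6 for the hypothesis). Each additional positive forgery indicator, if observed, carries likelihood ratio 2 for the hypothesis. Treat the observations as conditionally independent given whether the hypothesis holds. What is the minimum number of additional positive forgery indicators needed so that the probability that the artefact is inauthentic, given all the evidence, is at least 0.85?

8

Prior odds = 0.087/0.913 = 87/913.
Combined Bayes factor of the evidence already in hand = 2.4 × (1/6) = 0.4.
Odds after that evidence = (87/913) × 0.4 = 174/4565.
Target odds = 0.85/0.15 = 17/3.
Need 2ⁿ ≥ 17/3 ÷ (174/4565) = 77605/522.
2⁷ = 128 falls short of 77605/522 but 2⁸ = 256 reaches it, so n = 8.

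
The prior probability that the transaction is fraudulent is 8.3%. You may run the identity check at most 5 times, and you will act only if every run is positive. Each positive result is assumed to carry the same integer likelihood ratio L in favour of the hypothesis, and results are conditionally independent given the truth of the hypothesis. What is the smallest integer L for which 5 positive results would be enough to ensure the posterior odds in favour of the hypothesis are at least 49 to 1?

4

Prior odds = 0.083/0.917 = 83/917.
Target odds = 49.
Need L⁵ ≥ 49 ÷ (83/917) = 44933/83.
3⁵ = 243 < 44933/83 ≤ 1024 = 4⁵, so L = 4.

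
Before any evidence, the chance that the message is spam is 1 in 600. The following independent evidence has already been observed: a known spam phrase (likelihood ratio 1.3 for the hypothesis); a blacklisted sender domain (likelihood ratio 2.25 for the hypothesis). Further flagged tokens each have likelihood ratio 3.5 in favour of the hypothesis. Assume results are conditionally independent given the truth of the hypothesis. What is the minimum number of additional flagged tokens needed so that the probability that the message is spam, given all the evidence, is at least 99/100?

Prior odds = (1/600)/(599/600) = 1/599.
Combined Bayes factor of the evidence already in hand = 1.3 × 2.25 = 2.925.
Odds after that evidence = (1/599) × 2.925 = 117/23960.
Target odds = 0.99/0.01 = 99.
Need 3.5ⁿ ≥ 99 ÷ (117/23960) = 263560/13.
3.5⁷ = 823543/128 falls short of 263560/13 but 3.5⁸ = 5764801/256 reaches it, so n = 8.

8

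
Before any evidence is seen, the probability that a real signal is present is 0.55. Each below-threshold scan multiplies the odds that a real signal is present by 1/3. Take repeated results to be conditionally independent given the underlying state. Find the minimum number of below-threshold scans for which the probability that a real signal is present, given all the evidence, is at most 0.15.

Prior odds = 0.55/0.45 = 11/9.
Likelihood ratio per below-threshold scan = 1/3.
Target odds: 0.15 ÷ 0.85 = 3/17.
Need (11/9) × (1/3)ⁿ ≤ 3/17, i.e. (1/3)ⁿ ≤ 27/187.
(1/3)¹ = 1/3 is still above 27/187 but (1/3)² = 1/9 is at or below it, so n = 2.

2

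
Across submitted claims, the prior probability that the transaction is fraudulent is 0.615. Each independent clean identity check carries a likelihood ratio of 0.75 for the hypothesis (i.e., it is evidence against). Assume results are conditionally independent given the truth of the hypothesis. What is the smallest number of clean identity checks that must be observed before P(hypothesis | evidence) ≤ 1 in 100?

Prior odds = 0.615/0.385 = 123/77.
Likelihood ratio per clean identity check = 0.75.
Target posterior odds = 0.01/0.99 = 1/99.
Require 0.75ⁿ ≤ 1/99 ÷ (123/77) = 7/1107.
0.75¹⁷ ≈0.00751695 is still above 7/1107 but 0.75¹⁸ ≈0.00563771 is at or below it, so n = 18.

18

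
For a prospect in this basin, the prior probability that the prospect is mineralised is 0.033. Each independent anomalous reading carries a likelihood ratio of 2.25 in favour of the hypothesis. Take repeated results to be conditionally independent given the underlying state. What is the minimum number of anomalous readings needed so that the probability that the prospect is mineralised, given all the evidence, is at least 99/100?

Prior odds = 0.033/0.967 = 33/967.
Likelihood ratio per anomalous reading = 2.25.
Target posterior odds = 0.99/0.01 = 99.
Require 2.25ⁿ ≥ 99 ÷ (33/967) = 2901.
2.25⁹ = 387420489/262144 falls short of 2901 but 2.25¹⁰ ≈3325.26 reaches it, so n = 10.

10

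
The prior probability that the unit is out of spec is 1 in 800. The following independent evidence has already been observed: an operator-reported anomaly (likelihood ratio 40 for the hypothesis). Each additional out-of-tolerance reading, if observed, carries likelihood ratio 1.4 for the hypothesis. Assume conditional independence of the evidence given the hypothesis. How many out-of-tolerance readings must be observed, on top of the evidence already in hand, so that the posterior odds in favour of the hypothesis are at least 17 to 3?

15

Prior odds = 0.00125/0.99875 = 1/799.
Bayes factor of the evidence already in hand = 40.
Odds after that evidence = (1/799) × 40 = 40/799.
Target odds = 17/3.
Need 1.4ⁿ ≥ 17/3 ÷ (40/799) = 13583/120.
1.4¹⁴ ≈111.12 falls short of 13583/120 but 1.4¹⁵ ≈155.568 reaches it, so n = 15.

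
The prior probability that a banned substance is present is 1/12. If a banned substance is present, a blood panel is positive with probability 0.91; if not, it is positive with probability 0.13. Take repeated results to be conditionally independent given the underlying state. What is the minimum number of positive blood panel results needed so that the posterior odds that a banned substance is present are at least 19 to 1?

Prior odds: (1/12) ÷ (11/12) = 1/11.
Likelihood ratio of a positive = 0.91/0.13 = 7.
Target odds = 19.
Need (1/11) × 7ⁿ ≥ 19, i.e. 7ⁿ ≥ 209.
7² = 49 falls short of 209 but 7³ = 343 reaches it, so n = 3.

3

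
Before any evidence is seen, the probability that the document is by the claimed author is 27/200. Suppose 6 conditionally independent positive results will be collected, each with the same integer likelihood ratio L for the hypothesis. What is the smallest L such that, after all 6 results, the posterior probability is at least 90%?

2

Prior odds = 0.135/0.865 = 27/173.
Target odds = 0.9/0.1 = 9.
Need L⁶ ≥ 9 ÷ (27/173) = 173/3.
1⁶ = 1 < 173/3 ≤ 64 = 2⁶, so L = 2.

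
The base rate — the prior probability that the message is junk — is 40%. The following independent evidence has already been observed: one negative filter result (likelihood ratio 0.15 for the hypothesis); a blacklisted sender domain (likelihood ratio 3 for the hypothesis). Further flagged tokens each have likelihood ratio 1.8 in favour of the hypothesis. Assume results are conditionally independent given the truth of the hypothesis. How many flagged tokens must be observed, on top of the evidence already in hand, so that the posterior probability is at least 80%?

Prior odds = 0.4/0.6 = 2/3.
Combined Bayes factor of the evidence already in hand = 0.15 × 3 = 0.45.
Odds after that evidence = (2/3) × 0.45 = 0.3.
Target odds = 0.8/0.2 = 4.
Need 1.8ⁿ ≥ 4 ÷ 0.3 = 40/3.
1.8⁴ = 10.4976 falls short of 40/3 but 1.8⁵ = 18.89568 reaches it, so n = 5.

5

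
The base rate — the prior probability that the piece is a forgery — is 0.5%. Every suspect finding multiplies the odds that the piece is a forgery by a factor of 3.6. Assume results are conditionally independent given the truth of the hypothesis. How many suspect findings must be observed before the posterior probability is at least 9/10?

6

Prior odds: 0.005 ÷ 0.995 = 1/199.
Likelihood ratio per suspect finding = 3.6.
Target odds: 0.9 ÷ 0.1 = 9.
Need (1/199) × 3.6ⁿ ≥ 9, i.e. 3.6ⁿ ≥ 1791.
3.6⁵ = 604.66176 falls short of 1791 but 3.6⁶ = 34012224/15625 reaches it, so n = 6.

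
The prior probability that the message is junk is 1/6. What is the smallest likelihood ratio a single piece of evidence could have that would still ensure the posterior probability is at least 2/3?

Prior odds = (1/6)/(5/6) = 0.2.
Target odds = (2/3)/(1/3) = 2.
Required Bayes factor = 2 ÷ 0.2 = 10.

10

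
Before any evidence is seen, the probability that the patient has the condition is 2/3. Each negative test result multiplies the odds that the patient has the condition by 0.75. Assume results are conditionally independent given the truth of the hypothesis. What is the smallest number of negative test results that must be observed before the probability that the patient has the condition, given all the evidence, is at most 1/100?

Prior odds = (2/3)/(1/3) = 2.
Likelihood ratio per negative test result = 0.75.
Target posterior odds = 0.01/0.99 = 1/99.
Require 0.75ⁿ ≤ 1/99 ÷ 2 = 1/198.
0.75¹⁸ ≈0.00563771 is still above 1/198 but 0.75¹⁹ ≈0.00422828 is at or below it, so n = 19.

19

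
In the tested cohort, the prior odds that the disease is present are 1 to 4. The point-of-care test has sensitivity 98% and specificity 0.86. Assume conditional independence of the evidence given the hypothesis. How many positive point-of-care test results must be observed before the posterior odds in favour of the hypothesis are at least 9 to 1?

Prior odds = 0.25.
False-positive rate = 1 − 0.86 = 0.14; likelihood ratio of a positive = 0.98/0.14 = 7.
Target odds = 9.
Need 0.25 × 7ⁿ ≥ 9, i.e. 7ⁿ ≥ 36.
7¹ = 7 falls short of 36 but 7² = 49 reaches it, so n = 2.

2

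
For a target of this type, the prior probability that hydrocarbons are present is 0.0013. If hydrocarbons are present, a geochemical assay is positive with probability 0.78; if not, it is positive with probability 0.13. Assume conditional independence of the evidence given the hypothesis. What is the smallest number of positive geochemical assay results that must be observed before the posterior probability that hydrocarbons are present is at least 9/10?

Prior odds: 0.0013 ÷ 0.9987 = 13/9987.
Likelihood ratio of a positive = 0.78/0.13 = 6.
Target posterior odds = 0.9/0.1 = 9.
Need (13/9987) × 6ⁿ ≥ 9, i.e. 6ⁿ ≥ 89883/13.
6⁴ = 1296 falls short of 89883/13 but 6⁵ = 7776 reaches it, so n = 5.

5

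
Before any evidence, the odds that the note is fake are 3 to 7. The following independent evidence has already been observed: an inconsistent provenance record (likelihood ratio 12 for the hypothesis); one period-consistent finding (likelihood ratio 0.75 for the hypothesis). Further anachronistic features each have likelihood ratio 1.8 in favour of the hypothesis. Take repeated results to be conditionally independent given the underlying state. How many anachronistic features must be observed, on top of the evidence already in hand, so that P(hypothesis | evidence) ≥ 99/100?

Prior odds = 3/7.
Combined Bayes factor of the evidence already in hand = 12 × 0.75 = 9.
Odds after that evidence = (3/7) × 9 = 27/7.
Target odds = 0.99/0.01 = 99.
Need 1.8ⁿ ≥ 99 ÷ (27/7) = 77/3.
1.8⁵ = 18.89568 falls short of 77/3 but 1.8⁶ = 531441/15625 reaches it, so n = 6.

6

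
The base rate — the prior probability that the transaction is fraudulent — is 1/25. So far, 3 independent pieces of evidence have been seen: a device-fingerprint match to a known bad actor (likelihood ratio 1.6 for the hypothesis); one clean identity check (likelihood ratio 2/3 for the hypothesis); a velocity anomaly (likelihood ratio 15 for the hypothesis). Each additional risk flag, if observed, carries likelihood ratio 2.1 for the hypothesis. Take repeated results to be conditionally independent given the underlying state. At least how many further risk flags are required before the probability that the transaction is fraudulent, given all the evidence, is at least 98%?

6

Prior odds = 0.04/0.96 = 1/24.
Combined Bayes factor of the evidence already in hand = 1.6 × (2/3) × 15 = 16.
Odds after that evidence = (1/24) × 16 = 2/3.
Target odds = 0.98/0.02 = 49.
Need 2.1ⁿ ≥ 49 ÷ (2/3) = 73.5.
2.1⁵ = 4084101/100000 falls short of 73.5 but 2.1⁶ = 85766121/1000000 reaches it, so n = 6.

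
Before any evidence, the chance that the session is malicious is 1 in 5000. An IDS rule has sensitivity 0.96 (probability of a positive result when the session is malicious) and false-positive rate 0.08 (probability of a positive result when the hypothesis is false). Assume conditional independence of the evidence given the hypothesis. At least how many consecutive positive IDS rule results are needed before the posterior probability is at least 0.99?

Prior odds = 0.0002/0.9998 = 1/4999.
Likelihood ratio of a positive result = 0.96/0.08 = 12.
Target odds: 0.99 ÷ 0.01 = 99.
Need (1/4999) × 12ⁿ ≥ 99, i.e. 12ⁿ ≥ 494901.
12⁵ = 248832 falls short of 494901 but 12⁶ = 2985984 reaches it, so n = 6.

6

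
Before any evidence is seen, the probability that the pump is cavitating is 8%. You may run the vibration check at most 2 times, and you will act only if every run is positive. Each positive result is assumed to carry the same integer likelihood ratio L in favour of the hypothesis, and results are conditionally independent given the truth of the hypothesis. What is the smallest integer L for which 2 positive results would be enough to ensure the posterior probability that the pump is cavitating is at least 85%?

9

Prior odds = 0.08/0.92 = 2/23.
Target odds = 0.85/0.15 = 17/3.
Need L² ≥ 17/3 ÷ (2/23) = 391/6.
8² = 64 < 391/6 ≤ 81 = 9², so L = 9.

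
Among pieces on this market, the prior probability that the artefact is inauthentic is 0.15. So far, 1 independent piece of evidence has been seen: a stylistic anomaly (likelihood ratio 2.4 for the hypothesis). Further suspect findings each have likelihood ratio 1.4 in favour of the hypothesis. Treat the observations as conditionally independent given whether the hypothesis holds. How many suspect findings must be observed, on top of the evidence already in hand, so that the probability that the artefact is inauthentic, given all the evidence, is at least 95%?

Prior odds = 0.15/0.85 = 3/17.
Bayes factor of the evidence already in hand = 2.4.
Odds after that evidence = (3/17) × 2.4 = 36/85.
Target odds = 0.95/0.05 = 19.
Need 1.4ⁿ ≥ 19 ÷ (36/85) = 1615/36.
1.4¹¹ ≈40.4957 falls short of 1615/36 but 1.4¹² ≈56.6939 reaches it, so n = 12.

12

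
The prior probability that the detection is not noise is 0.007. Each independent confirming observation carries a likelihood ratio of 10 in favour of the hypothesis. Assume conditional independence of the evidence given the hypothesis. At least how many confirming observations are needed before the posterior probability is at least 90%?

4

Prior odds: 0.007 ÷ 0.993 = 7/993.
Likelihood ratio per confirming observation = 10.
Target posterior odds = 0.9/0.1 = 9.
Need (7/993) × 10ⁿ ≥ 9, i.e. 10ⁿ ≥ 8937/7.
10³ = 1000 falls short of 8937/7 but 10⁴ = 10000 reaches it, so n = 4.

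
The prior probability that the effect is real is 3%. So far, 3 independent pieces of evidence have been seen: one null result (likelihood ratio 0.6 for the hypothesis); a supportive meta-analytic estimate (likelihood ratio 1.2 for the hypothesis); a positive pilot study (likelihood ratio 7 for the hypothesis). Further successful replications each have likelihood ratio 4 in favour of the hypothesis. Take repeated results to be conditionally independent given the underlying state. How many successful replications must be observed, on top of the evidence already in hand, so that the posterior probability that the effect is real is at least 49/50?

Prior odds = 0.03/0.97 = 3/97.
Combined Bayes factor of the evidence already in hand = 0.6 × 1.2 × 7 = 5.04.
Odds after that evidence = (3/97) × 5.04 = 378/2425.
Target odds = 0.98/0.02 = 49.
Need 4ⁿ ≥ 49 ÷ (378/2425) = 16975/54.
4⁴ = 256 falls short of 16975/54 but 4⁵ = 1024 reaches it, so n = 5.

5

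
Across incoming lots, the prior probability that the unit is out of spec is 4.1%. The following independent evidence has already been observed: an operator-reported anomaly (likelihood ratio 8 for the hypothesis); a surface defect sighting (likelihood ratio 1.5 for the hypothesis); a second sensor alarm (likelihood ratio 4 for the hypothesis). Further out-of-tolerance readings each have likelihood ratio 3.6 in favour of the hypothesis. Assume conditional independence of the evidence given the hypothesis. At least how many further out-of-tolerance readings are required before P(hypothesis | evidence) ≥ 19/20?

Prior odds = 0.041/0.959 = 41/959.
Combined Bayes factor of the evidence already in hand = 8 × 1.5 × 4 = 48.
Odds after that evidence = (41/959) × 48 = 1968/959.
Target odds = 0.95/0.05 = 19.
Need 3.6ⁿ ≥ 19 ÷ (1968/959) = 18221/1968.
3.6¹ = 3.6 falls short of 18221/1968 but 3.6² = 12.96 reaches it, so n = 2.

2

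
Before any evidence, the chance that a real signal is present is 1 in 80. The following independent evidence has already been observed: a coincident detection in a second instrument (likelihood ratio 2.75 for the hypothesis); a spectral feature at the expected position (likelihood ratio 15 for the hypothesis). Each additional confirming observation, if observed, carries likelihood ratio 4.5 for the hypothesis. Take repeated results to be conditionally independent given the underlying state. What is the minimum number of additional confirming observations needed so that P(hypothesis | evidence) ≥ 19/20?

3

Prior odds = 0.0125/0.9875 = 1/79.
Combined Bayes factor of the evidence already in hand = 2.75 × 15 = 41.25.
Odds after that evidence = (1/79) × 41.25 = 165/316.
Target odds = 0.95/0.05 = 19.
Need 4.5ⁿ ≥ 19 ÷ (165/316) = 6004/165.
4.5² = 20.25 falls short of 6004/165 but 4.5³ = 91.125 reaches it, so n = 3.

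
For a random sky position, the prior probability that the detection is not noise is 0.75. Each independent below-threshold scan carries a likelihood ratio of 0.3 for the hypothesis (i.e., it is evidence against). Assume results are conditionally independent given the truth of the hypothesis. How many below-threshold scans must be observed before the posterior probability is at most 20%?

3

Prior odds: 0.75 ÷ 0.25 = 3.
Likelihood ratio per below-threshold scan = 0.3.
Target posterior odds = 0.2/0.8 = 0.25.
Require 0.3ⁿ ≤ 0.25 ÷ 3 = 1/12.
0.3² = 0.09 is still above 1/12 but 0.3³ = 0.027 is at or below it, so n = 3.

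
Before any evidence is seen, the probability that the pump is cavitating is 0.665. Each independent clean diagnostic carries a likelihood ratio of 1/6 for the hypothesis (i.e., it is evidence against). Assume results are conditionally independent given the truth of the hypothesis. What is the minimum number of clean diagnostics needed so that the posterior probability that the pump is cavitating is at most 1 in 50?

Prior odds: 0.665 ÷ 0.335 = 133/67.
Likelihood ratio per clean diagnostic = 1/6.
Target posterior odds = 0.02/0.98 = 1/49.
Require (1/6)ⁿ ≤ 1/49 ÷ (133/67) = 67/6517.
(1/6)² = 1/36 is still above 67/6517 but (1/6)³ = 1/216 is at or below it, so n = 3.

3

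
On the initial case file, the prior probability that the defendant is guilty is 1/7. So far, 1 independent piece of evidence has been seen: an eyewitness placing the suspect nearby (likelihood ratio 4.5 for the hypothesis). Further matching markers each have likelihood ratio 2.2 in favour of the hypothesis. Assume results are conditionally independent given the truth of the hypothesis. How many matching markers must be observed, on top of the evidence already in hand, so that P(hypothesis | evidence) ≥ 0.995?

8

Prior odds = (1/7)/(6/7) = 1/6.
Bayes factor of the evidence already in hand = 4.5.
Odds after that evidence = (1/6) × 4.5 = 0.75.
Target odds = 0.995/0.005 = 199.
Need 2.2ⁿ ≥ 199 ÷ 0.75 = 796/3.
2.2⁷ = 19487171/78125 falls short of 796/3 but 2.2⁸ = 214358881/390625 reaches it, so n = 8.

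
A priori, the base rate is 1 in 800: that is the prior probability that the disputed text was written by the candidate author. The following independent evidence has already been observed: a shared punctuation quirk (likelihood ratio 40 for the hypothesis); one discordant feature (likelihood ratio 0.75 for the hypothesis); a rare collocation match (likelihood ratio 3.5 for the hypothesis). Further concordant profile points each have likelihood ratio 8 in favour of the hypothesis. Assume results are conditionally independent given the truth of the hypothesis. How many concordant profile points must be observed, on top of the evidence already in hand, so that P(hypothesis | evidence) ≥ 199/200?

4

Prior odds = 0.00125/0.99875 = 1/799.
Combined Bayes factor of the evidence already in hand = 40 × 0.75 × 3.5 = 105.
Odds after that evidence = (1/799) × 105 = 105/799.
Target odds = 0.995/0.005 = 199.
Need 8ⁿ ≥ 199 ÷ (105/799) = 159001/105.
8³ = 512 falls short of 159001/105 but 8⁴ = 4096 reaches it, so n = 4.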